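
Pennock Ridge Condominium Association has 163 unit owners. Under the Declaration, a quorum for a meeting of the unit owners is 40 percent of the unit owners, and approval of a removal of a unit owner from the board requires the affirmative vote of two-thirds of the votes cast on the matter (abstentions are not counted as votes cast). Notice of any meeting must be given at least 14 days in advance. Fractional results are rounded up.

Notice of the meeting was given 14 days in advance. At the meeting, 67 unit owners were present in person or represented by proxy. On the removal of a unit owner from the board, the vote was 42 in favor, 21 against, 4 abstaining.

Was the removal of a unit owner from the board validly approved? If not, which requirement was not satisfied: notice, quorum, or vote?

Valid — all requirements satisfied.

Notice: 14 days given; 14 required. Satisfied.
Quorum: 40% of 163 = 65.20, rounded up to 66; 67 present. Satisfied.
Vote: requires two-thirds of the votes cast (67 − 4 abstaining = 63); 2/3 of 63 = 42, so 42 needed; 42 in favor. Satisfied.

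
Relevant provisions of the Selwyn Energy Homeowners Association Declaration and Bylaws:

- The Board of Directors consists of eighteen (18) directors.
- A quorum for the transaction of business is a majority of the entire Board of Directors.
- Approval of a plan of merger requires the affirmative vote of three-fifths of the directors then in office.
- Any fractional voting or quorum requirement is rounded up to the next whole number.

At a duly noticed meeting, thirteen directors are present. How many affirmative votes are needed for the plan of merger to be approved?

11

The plan of merger requires three-fifths of the directors then in office (18).
3/5 of 18 = 10.80, rounded up to 11.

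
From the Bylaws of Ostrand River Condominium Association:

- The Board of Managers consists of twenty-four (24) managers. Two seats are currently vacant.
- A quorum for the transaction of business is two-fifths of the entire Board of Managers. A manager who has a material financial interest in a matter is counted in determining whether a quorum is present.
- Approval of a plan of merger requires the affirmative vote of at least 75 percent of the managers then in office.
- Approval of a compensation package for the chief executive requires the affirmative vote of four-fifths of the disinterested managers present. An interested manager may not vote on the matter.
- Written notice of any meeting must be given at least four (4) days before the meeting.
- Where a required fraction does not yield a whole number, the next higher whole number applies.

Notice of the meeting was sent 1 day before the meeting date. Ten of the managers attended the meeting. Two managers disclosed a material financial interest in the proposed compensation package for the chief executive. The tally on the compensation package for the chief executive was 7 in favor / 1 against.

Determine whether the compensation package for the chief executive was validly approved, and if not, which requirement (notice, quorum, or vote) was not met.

Notice: 1 day given; 4 required (1 < 4). Not satisfied.
Quorum: 10 present (interested managers count toward quorum); quorum is 10. Satisfied.
Vote: the compensation package for the chief executive requires four-fifths of the disinterested managers present (10 − 2 = 8). 4/5 of 8 = 6.40, rounded up to 7, so 7 affirmative votes are needed; 7 voted in favor. Satisfied.

Invalid — notice requirement not satisfied.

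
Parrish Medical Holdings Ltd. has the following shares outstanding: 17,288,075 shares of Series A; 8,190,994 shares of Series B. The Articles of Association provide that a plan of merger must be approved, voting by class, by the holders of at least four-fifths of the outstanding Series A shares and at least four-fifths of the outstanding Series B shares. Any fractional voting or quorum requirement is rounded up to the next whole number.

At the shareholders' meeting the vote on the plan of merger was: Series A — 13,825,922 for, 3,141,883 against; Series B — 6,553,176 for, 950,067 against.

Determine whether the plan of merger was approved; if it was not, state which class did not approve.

Not approved — the Series A shares did not give the required vote.

Series A: 4/5 of 17288075 = 13830460; 13,830,460 required, 13,825,922 in favor — not approved.
Series B: 4/5 of 8190994 = 6552795.20, rounded up to 6552796; 6,552,796 required, 6,553,176 in favor — approved.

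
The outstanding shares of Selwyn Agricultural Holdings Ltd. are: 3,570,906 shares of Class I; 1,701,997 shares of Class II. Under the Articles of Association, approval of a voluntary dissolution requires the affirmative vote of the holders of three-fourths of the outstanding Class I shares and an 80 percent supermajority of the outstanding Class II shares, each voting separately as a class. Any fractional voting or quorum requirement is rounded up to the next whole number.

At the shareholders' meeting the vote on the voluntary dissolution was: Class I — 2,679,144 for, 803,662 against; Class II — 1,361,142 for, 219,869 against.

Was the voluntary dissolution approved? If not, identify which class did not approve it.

Not approved — the Class II shares did not give the required vote.

Class I: 3/4 of 3570906 = 2678179.50, rounded up to 2678180; 2,678,180 required, 2,679,144 in favor — approved.
Class II: 4/5 of 1701997 = 1361597.60, rounded up to 1361598; 1,361,598 required, 1,361,142 in favor — not approved.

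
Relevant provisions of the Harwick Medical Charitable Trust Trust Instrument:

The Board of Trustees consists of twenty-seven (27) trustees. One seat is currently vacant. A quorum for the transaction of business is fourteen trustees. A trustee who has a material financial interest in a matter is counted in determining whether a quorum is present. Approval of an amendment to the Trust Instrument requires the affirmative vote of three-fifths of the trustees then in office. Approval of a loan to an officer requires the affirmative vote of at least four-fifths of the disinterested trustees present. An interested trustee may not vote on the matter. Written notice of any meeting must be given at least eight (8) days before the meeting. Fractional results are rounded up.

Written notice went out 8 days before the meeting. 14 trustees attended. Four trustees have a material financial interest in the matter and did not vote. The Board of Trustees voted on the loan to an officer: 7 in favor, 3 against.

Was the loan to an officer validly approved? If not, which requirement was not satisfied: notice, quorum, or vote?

Notice: 8 days given; 8 required (8 ≥ 8). Satisfied.
Quorum: 14 present (interested trustees count toward quorum); quorum is 14. Satisfied.
Vote: the loan to an officer requires four-fifths of the disinterested trustees present (14 − 4 = 10). 4/5 of 10 = 8, so 8 affirmative votes are needed; 7 voted in favor. Not satisfied.

Invalid — vote requirement not satisfied.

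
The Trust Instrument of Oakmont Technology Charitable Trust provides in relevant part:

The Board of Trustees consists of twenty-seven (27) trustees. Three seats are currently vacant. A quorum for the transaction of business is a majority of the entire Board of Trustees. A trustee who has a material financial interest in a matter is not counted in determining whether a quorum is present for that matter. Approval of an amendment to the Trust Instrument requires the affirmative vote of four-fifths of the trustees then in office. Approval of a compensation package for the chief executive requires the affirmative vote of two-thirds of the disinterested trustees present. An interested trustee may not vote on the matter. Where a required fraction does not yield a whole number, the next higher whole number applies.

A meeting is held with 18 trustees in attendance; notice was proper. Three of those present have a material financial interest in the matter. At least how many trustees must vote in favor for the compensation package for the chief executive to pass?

The compensation package for the chief executive requires two-thirds of the disinterested trustees present (18 − 3 = 15).
2/3 of 15 = 10.

10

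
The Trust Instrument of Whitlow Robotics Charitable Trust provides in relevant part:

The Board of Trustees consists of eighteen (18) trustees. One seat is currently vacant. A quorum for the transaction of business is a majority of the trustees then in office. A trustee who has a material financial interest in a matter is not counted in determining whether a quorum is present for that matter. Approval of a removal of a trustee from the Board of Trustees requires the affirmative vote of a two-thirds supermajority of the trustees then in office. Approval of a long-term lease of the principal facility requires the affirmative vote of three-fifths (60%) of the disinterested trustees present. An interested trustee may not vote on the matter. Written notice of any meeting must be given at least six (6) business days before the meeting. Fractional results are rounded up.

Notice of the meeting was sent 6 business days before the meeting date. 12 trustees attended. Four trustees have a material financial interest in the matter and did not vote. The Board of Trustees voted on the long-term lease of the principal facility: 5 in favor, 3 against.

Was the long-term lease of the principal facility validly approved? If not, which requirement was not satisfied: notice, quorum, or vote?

Invalid — quorum requirement not satisfied.

Notice: 6 business days given; 6 required (6 ≥ 6). Satisfied.
Quorum: 12 present, but the 4 interested trustees do not count, leaving 8. Quorum is 9. Not satisfied.
Vote: the long-term lease of the principal facility requires three-fifths of the disinterested trustees present (12 − 4 = 8). 3/5 of 8 = 4.80, rounded up to 5, so 5 affirmative votes are needed; 5 voted in favor. Satisfied. (Moot — without a quorum no business can be validly transacted.)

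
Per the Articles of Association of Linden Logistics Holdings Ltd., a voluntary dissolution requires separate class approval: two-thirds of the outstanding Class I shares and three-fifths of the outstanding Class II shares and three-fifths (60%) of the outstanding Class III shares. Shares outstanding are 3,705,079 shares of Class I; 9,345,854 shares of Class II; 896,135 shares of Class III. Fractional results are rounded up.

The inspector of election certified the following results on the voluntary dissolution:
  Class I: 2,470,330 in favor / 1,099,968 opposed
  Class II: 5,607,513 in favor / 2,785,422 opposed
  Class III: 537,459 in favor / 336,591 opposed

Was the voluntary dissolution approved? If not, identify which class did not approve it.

Not approved — the Class III shares did not give the required vote.

Class I: 2/3 of 3705079 = 2470052.67, rounded up to 2470053; 2,470,053 required, 2,470,330 in favor — approved.
Class II: 3/5 of 9345854 = 5607512.40, rounded up to 5607513; 5,607,513 required, 5,607,513 in favor — approved.
Class III: 3/5 of 896135 = 537681; 537,681 required, 537,459 in favor — not approved.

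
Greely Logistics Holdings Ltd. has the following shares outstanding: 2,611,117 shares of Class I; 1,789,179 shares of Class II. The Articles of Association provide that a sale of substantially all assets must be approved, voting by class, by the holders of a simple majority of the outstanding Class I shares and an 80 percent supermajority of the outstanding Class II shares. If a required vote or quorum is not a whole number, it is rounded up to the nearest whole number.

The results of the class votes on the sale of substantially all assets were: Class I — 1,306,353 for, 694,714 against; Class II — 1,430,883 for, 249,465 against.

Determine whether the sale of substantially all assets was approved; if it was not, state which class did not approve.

Class I: a majority of 2611117 is 1305559; 1,305,559 required, 1,306,353 in favor — approved.
Class II: 4/5 of 1789179 = 1431343.20, rounded up to 1431344; 1,431,344 required, 1,430,883 in favor — not approved.

Not approved — the Class II shares did not give the required vote.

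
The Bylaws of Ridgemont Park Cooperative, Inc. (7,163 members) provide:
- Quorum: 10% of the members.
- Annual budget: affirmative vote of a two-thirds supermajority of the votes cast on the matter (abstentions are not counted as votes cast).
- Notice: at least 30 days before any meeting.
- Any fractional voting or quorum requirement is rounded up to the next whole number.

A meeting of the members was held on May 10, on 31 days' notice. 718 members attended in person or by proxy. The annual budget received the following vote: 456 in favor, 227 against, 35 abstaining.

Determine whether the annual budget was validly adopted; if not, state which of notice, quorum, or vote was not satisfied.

Valid — all requirements satisfied.

Notice: 31 days given; 30 required. Satisfied.
Quorum: 10% of 7,163 = 716.30, rounded up to 717; 718 present. Satisfied.
Vote: requires two-thirds of the votes cast (718 − 35 abstaining = 683); 2/3 of 683 = 455.33, rounded up to 456, so 456 needed; 456 in favor. Satisfied.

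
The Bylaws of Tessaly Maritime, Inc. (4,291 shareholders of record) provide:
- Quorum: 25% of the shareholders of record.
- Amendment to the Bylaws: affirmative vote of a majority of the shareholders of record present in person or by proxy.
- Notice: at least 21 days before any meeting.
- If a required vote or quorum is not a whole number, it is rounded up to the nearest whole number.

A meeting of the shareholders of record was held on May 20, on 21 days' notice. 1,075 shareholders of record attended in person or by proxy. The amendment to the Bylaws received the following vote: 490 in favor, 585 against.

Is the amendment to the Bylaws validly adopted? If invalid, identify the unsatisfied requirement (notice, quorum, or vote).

Invalid — vote requirement not satisfied.

Notice: 21 days given; 21 required. Satisfied.
Quorum: 25% of 4,291 = 1,072.75, rounded up to 1,073; 1,075 present. Satisfied.
Vote: requires a majority of those present (1,075); a majority of 1075 is 538, so 538 needed; 490 in favor. Not satisfied.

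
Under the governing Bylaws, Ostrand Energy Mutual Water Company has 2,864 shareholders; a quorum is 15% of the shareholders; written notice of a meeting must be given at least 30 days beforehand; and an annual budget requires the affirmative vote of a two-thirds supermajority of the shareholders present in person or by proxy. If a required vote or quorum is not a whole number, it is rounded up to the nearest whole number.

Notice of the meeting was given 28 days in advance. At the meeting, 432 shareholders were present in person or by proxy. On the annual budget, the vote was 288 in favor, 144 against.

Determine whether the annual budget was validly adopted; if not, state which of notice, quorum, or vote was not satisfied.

Notice: 28 days given; 30 required. Not satisfied.
Quorum: 15% of 2,864 = 429.60, rounded up to 430; 432 present. Satisfied.
Vote: requires two-thirds of those present (432); 2/3 of 432 = 288, so 288 needed; 288 in favor. Satisfied.

Invalid — notice requirement not satisfied.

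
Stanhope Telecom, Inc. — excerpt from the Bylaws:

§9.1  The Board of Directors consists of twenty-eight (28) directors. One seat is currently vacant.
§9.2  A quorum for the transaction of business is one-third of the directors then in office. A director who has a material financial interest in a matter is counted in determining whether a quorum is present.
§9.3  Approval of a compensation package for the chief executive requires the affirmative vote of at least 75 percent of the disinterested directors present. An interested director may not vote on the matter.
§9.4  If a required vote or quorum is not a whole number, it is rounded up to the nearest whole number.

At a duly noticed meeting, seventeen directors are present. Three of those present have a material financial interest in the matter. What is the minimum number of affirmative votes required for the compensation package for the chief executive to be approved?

11

The compensation package for the chief executive requires three-fourths of the disinterested directors present (17 − 3 = 14).
3/4 of 14 = 10.50, rounded up to 11.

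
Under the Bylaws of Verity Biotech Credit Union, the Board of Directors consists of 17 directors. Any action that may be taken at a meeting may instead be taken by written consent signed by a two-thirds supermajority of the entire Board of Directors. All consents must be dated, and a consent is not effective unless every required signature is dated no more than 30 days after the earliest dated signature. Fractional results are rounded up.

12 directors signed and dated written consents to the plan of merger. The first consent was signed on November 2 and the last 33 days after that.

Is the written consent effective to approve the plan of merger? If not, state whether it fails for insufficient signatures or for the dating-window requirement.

Signatures required: a two-thirds supermajority of 17 — 2/3 of 17 = 11.33, rounded up to 12, so 12 needed; 12 signed. Sufficient.
Dating window: the latest signature is 33 days after the earliest; the limit is 30 days. Outside the window.

Not effective — dating-window requirement not satisfied.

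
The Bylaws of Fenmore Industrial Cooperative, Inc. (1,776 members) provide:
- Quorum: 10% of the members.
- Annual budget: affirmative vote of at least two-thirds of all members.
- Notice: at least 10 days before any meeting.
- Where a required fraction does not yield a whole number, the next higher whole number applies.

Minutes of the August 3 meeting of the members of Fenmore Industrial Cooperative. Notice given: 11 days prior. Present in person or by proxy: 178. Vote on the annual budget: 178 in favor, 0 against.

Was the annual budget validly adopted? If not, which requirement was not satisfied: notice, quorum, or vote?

Invalid — vote requirement not satisfied.

Notice: 11 days given; 10 required. Satisfied.
Quorum: 10% of 1,776 = 177.60, rounded up to 178; 178 present. Satisfied.
Vote: requires two-thirds of all members (1,776); 2/3 of 1776 = 1184, so 1,184 needed; 178 in favor. Not satisfied.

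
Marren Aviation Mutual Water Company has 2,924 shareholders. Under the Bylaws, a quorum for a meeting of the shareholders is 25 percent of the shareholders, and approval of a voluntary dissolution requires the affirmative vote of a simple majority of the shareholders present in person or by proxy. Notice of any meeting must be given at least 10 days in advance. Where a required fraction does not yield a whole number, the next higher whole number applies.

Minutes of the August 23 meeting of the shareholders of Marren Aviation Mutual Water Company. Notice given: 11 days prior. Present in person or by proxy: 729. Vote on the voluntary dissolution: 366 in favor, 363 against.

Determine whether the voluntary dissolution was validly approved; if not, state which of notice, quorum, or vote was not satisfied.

Notice: 11 days given; 10 required. Satisfied.
Quorum: 25% of 2,924 = 731; 729 present. Not satisfied.
Vote: requires a majority of those present (729); a majority of 729 is 365, so 365 needed; 366 in favor. Satisfied.

Invalid — quorum requirement not satisfied.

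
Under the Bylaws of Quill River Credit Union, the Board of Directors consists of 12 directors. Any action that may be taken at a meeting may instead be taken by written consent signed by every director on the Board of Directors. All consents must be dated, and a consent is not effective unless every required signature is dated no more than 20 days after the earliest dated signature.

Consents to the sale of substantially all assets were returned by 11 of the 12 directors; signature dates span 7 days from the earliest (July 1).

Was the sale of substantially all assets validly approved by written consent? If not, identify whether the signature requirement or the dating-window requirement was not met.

Not effective — insufficient signatures.

Signatures required: all of 12 — unanimous means all 12, so 12 needed; 11 signed. Insufficient.
Dating window: the latest signature is 7 days after the earliest; the limit is 20 days. Within the window.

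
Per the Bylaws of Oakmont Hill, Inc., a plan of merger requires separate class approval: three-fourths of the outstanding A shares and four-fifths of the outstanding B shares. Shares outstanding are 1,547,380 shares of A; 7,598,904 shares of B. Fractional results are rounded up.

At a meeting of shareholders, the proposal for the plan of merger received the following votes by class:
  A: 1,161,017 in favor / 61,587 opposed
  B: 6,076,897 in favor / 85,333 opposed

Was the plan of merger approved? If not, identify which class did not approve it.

A: 3/4 of 1547380 = 1160535; 1,160,535 required, 1,161,017 in favor — approved.
B: 4/5 of 7598904 = 6079123.20, rounded up to 6079124; 6,079,124 required, 6,076,897 in favor — not approved.

Not approved — the B shares did not give the required vote.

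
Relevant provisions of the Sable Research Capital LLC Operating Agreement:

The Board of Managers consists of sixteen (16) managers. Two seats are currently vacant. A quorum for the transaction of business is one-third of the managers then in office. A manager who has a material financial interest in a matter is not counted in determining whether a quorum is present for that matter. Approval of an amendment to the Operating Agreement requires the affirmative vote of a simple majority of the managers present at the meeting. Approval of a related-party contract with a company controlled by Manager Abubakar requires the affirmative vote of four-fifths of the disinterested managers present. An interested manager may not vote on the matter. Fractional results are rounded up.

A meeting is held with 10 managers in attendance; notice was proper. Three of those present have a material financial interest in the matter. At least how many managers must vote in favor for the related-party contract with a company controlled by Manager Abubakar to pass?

The related-party contract with a company controlled by Manager Abubakar requires four-fifths of the disinterested managers present (10 − 3 = 7).
4/5 of 7 = 5.60, rounded up to 6.

6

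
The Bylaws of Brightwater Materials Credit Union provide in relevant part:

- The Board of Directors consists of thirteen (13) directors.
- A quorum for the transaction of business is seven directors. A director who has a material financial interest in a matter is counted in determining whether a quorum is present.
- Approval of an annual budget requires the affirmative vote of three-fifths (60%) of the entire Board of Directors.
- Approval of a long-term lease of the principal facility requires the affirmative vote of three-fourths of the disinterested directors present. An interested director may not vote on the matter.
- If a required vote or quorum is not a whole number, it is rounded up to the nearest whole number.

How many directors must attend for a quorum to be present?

7

The quorum is fixed at 7.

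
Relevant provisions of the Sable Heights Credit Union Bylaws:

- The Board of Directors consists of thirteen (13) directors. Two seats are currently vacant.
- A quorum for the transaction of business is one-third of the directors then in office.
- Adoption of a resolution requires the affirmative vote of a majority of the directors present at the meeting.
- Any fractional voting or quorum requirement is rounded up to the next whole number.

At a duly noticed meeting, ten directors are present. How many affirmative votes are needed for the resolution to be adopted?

6

The resolution requires a majority of the directors present (10).
A majority of 10 is 6.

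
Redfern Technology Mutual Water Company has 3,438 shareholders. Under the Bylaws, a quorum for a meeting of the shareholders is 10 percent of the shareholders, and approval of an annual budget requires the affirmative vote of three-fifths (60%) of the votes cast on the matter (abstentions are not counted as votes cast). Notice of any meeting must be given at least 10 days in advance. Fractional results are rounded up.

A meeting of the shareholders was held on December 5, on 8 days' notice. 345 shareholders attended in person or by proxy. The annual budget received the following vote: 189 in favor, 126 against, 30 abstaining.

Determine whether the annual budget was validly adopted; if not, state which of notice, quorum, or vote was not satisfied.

Notice: 8 days given; 10 required. Not satisfied.
Quorum: 10% of 3,438 = 343.80, rounded up to 344; 345 present. Satisfied.
Vote: requires three-fifths of the votes cast (345 − 30 abstaining = 315); 3/5 of 315 = 189, so 189 needed; 189 in favor. Satisfied.

Invalid — notice requirement not satisfied.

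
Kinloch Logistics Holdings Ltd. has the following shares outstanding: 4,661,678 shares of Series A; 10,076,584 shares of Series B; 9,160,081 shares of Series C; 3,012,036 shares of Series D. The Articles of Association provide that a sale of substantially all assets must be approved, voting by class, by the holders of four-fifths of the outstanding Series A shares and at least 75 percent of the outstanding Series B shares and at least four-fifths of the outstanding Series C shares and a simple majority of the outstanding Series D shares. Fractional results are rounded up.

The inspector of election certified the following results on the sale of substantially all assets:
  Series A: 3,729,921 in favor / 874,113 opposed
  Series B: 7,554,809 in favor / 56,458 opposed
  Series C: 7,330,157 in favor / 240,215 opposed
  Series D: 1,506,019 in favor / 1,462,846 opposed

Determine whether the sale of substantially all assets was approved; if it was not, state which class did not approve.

Not approved — the Series B shares did not give the required vote.

Series A: 4/5 of 4661678 = 3729342.40, rounded up to 3729343; 3,729,343 required, 3,729,921 in favor — approved.
Series B: 3/4 of 10076584 = 7557438; 7,557,438 required, 7,554,809 in favor — not approved.
Series C: 4/5 of 9160081 = 7328064.80, rounded up to 7328065; 7,328,065 required, 7,330,157 in favor — approved.
Series D: a majority of 3012036 is 1506019; 1,506,019 required, 1,506,019 in favor — approved.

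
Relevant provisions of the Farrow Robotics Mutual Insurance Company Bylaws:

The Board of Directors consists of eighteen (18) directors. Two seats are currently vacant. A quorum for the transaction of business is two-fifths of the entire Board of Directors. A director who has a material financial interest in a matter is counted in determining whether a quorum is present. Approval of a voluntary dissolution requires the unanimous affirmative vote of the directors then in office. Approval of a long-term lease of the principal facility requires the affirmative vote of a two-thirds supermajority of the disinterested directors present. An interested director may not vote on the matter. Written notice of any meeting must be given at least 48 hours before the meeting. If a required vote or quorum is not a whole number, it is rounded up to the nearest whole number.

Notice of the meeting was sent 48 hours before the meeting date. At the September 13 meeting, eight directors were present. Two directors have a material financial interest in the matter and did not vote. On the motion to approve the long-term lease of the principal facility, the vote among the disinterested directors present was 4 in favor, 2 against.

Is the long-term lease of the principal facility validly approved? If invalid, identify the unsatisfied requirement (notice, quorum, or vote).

Valid — all requirements satisfied.

Notice: 48 hours given; 48 required (48 ≥ 48). Satisfied.
Quorum: 8 present (interested directors count toward quorum); quorum is 8. Satisfied.
Vote: the long-term lease of the principal facility requires two-thirds of the disinterested directors present (8 − 2 = 6). 2/3 of 6 = 4, so 4 affirmative votes are needed; 4 voted in favor. Satisfied.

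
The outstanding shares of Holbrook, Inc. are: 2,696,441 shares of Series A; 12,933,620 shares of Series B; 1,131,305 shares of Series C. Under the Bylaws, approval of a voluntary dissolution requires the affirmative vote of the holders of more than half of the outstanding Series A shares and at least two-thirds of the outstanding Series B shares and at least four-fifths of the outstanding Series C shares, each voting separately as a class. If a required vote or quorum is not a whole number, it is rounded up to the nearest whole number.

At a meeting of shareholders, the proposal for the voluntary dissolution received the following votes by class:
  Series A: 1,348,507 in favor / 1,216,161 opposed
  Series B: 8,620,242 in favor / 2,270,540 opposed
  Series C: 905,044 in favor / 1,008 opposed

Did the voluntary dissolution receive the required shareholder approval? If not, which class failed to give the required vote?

Series A: a majority of 2696441 is 1348221; 1,348,221 required, 1,348,507 in favor — approved.
Series B: 2/3 of 12933620 = 8622413.33, rounded up to 8622414; 8,622,414 required, 8,620,242 in favor — not approved.
Series C: 4/5 of 1131305 = 905044; 905,044 required, 905,044 in favor — approved.

Not approved — the Series B shares did not give the required vote.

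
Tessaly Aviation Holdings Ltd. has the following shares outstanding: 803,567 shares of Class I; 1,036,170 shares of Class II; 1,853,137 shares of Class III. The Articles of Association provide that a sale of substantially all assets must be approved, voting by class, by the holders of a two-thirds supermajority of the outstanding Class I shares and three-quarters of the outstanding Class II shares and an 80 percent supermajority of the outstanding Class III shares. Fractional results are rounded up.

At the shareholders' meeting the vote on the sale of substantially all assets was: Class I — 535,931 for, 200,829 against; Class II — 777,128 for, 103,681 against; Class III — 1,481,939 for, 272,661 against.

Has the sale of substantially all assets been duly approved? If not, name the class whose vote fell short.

Not approved — the Class III shares did not give the required vote.

Class I: 2/3 of 803567 = 535711.33, rounded up to 535712; 535,712 required, 535,931 in favor — approved.
Class II: 3/4 of 1036170 = 777127.50, rounded up to 777128; 777,128 required, 777,128 in favor — approved.
Class III: 4/5 of 1853137 = 1482509.60, rounded up to 1482510; 1,482,510 required, 1,481,939 in favor — not approved.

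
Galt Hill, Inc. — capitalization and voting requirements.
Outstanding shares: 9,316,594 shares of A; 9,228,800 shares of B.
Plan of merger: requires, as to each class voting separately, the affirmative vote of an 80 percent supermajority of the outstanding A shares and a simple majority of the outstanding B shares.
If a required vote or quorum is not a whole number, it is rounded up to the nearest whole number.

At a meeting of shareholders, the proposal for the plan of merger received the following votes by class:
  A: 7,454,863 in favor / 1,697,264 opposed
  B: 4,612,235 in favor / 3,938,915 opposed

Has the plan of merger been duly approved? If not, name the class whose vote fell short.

Not approved — the B shares did not give the required vote.

A: 4/5 of 9316594 = 7453275.20, rounded up to 7453276; 7,453,276 required, 7,454,863 in favor — approved.
B: a majority of 9228800 is 4614401; 4,614,401 required, 4,612,235 in favor — not approved.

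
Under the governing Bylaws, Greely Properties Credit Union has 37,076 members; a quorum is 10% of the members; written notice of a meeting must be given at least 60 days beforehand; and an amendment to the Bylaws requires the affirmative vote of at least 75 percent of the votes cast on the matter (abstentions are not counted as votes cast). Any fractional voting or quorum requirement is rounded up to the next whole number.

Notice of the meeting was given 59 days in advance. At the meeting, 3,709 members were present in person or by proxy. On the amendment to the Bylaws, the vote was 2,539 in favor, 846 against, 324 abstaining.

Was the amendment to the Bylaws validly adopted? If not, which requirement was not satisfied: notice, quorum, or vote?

Invalid — notice requirement not satisfied.

Notice: 59 days given; 60 required. Not satisfied.
Quorum: 10% of 37,076 = 3,707.60, rounded up to 3,708; 3,709 present. Satisfied.
Vote: requires three-fourths of the votes cast (3,709 − 324 abstaining = 3,385); 3/4 of 3385 = 2538.75, rounded up to 2539, so 2,539 needed; 2,539 in favor. Satisfied.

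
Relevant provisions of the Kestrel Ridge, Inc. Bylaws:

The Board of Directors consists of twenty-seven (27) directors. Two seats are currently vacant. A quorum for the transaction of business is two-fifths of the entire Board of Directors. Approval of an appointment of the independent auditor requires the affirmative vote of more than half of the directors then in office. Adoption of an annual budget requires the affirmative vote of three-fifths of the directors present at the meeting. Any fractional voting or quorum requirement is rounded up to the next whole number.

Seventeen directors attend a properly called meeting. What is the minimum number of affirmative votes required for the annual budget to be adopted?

The annual budget requires three-fifths of the directors present (17).
3/5 of 17 = 10.20, rounded up to 11.

11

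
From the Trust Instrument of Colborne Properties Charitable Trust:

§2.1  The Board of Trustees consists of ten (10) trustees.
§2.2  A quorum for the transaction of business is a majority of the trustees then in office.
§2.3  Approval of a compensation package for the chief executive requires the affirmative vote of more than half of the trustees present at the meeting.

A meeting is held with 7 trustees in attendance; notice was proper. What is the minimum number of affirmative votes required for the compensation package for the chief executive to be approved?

4

The compensation package for the chief executive requires a majority of the trustees present (7).
A majority of 7 is 4.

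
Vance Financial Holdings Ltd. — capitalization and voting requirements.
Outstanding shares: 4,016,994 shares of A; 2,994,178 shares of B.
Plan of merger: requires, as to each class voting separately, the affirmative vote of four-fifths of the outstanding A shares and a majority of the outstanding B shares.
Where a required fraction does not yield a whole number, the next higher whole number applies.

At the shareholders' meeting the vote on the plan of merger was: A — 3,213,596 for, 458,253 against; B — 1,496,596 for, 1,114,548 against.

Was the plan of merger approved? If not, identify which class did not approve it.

Not approved — the B shares did not give the required vote.

A: 4/5 of 4016994 = 3213595.20, rounded up to 3213596; 3,213,596 required, 3,213,596 in favor — approved.
B: a majority of 2994178 is 1497090; 1,497,090 required, 1,496,596 in favor — not approved.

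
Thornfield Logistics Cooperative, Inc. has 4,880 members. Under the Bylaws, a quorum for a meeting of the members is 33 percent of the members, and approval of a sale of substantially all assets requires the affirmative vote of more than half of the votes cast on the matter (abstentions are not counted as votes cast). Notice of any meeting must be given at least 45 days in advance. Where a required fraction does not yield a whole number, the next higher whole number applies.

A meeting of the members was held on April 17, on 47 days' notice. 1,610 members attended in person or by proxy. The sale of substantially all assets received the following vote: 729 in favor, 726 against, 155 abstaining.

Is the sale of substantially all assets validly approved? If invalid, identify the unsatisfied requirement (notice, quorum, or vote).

Invalid — quorum requirement not satisfied.

Notice: 47 days given; 45 required. Satisfied.
Quorum: 33% of 4,880 = 1,610.40, rounded up to 1,611; 1,610 present. Not satisfied.
Vote: requires a majority of the votes cast (1,610 − 155 abstaining = 1,455); a majority of 1455 is 728, so 728 needed; 729 in favor. Satisfied.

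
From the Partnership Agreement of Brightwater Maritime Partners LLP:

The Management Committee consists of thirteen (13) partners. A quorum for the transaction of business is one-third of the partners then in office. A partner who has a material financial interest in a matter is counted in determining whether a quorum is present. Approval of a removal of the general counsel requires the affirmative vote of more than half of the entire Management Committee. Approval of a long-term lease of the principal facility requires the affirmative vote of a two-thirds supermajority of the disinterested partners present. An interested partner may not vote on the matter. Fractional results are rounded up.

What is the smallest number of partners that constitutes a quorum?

5

1/3 of 13 = 4.33, rounded up to 5.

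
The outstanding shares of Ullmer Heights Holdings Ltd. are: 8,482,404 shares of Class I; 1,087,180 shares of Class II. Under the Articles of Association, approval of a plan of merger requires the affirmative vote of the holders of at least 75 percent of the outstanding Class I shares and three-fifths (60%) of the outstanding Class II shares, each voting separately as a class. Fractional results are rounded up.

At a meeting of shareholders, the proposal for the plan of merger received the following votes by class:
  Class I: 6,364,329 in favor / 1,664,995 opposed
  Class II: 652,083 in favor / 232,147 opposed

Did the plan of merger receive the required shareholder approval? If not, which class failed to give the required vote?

Not approved — the Class II shares did not give the required vote.

Class I: 3/4 of 8482404 = 6361803; 6,361,803 required, 6,364,329 in favor — approved.
Class II: 3/5 of 1087180 = 652308; 652,308 required, 652,083 in favor — not approved.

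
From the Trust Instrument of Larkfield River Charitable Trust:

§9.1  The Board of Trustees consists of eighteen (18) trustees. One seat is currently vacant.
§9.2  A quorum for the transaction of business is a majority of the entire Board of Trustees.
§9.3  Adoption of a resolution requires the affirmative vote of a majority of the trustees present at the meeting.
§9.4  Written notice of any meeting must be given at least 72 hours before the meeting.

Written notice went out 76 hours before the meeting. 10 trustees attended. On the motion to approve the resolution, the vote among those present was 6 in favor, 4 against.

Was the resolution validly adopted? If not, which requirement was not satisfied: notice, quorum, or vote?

Valid — all requirements satisfied.

Notice: 76 hours given; 72 required (76 ≥ 72). Satisfied.
Quorum: 10 present; quorum is 10. Satisfied.
Vote: the resolution requires a majority of the trustees present (10). A majority of 10 is 6, so 6 affirmative votes are needed; 6 voted in favor. Satisfied.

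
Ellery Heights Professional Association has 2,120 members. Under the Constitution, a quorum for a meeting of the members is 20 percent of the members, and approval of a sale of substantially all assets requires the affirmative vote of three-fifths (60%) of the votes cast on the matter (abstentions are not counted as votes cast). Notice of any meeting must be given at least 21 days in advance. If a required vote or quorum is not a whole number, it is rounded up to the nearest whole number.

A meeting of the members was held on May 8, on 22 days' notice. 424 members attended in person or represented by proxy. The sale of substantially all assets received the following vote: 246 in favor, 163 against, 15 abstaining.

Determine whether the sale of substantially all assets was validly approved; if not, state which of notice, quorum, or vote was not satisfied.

Valid — all requirements satisfied.

Notice: 22 days given; 21 required. Satisfied.
Quorum: 20% of 2,120 = 424; 424 present. Satisfied.
Vote: requires three-fifths of the votes cast (424 − 15 abstaining = 409); 3/5 of 409 = 245.40, rounded up to 246, so 246 needed; 246 in favor. Satisfied.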